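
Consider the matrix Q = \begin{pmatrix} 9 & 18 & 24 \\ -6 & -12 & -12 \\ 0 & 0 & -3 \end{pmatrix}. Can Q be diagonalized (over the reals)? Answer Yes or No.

Characteristic polynomial: p(r) = r^3 + 6r^2 + 9r = r(r + 3)^2.
r = -3 has algebraic multiplicity 2; rank(Q + 3I) = 1, so geometric multiplicity = 2.
Every eigenvalue has geometric = algebraic multiplicity, so Q is diagonalizable.

Yes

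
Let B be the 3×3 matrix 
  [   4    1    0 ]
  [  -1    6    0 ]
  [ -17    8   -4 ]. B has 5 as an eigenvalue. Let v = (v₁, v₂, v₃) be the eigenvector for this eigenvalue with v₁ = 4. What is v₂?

B − 5I = [[-1, 1, 0], [-1, 1, 0], [-17, 8, -9]].
Solving (B − 5I)v = 0 gives the eigenspace spanned by (4, 4, -4).
With v₁ = 4, v = (4, 4, -4), so v₂ = 4.

4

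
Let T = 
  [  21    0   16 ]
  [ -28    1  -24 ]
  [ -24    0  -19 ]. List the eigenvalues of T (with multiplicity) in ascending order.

-3, 1, 5

Characteristic polynomial: p(r) = r^3 - 3r^2 - 13r + 15 = (r - 5)(r - 1)(r + 3).
Roots (with multiplicity): -3, 1, 5.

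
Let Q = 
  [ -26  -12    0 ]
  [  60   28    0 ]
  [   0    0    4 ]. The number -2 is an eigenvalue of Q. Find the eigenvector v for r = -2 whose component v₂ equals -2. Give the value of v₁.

1

Q + 2I = [[-24, -12, 0], [60, 30, 0], [0, 0, 6]].
Solving (Q + 2I)v = 0 gives the eigenspace spanned by (1, -2, 0).
With v₂ = -2, v = (1, -2, 0), so v₁ = 1.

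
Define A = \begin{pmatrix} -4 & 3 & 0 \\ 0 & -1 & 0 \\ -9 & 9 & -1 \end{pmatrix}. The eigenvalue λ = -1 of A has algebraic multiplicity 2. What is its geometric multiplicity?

2

A + 1I = [[-3, 3, 0], [0, 0, 0], [-9, 9, 0]].
This matrix has rank 1, so its null space has dimension 3 − 1 = 2.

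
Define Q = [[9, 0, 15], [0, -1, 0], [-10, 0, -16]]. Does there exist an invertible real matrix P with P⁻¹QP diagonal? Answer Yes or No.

Characteristic polynomial: p(r) = r^3 + 8r^2 + 13r + 6 = (r + 1)^2(r + 6).
r = -1 has algebraic multiplicity 2; rank(Q + 1I) = 1, so geometric multiplicity = 2.
Every eigenvalue has geometric = algebraic multiplicity, so Q is diagonalizable.

Yes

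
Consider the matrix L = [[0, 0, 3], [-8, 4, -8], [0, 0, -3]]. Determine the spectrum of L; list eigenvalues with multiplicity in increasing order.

-3, 0, 4

Characteristic polynomial: p(r) = r^3 - r^2 - 12r = r(r - 4)(r + 3).
Roots (with multiplicity): -3, 0, 4.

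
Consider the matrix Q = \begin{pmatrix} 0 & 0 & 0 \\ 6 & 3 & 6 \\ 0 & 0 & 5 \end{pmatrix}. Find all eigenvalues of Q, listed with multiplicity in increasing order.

Characteristic polynomial: p(μ) = μ^3 - 8μ^2 + 15μ = μ(μ - 5)(μ - 3).
Roots (with multiplicity): 0, 3, 5.

0, 3, 5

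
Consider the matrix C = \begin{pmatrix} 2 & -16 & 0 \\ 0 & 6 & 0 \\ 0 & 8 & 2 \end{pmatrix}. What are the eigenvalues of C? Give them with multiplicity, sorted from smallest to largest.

Characteristic polynomial: p(μ) = μ^3 - 10μ^2 + 28μ - 24 = (μ - 6)(μ - 2)^2.
Roots (with multiplicity): 2, 2, 6.

2, 2, 6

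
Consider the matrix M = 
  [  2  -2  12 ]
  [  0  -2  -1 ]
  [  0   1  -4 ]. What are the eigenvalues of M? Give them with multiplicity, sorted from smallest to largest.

-3, -3, 2

Characteristic polynomial: p(λ) = λ^3 + 4λ^2 - 3λ - 18 = (λ - 2)(λ + 3)^2.
Roots (with multiplicity): -3, -3, 2.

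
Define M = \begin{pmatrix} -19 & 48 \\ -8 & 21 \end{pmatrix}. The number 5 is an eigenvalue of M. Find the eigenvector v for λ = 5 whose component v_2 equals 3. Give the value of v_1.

M − 5I = [[-24, 48], [-8, 16]].
Solving (M − 5I)v = 0 gives the eigenspace spanned by (6, 3).
With v_2 = 3, v = (6, 3), so v_1 = 6.

6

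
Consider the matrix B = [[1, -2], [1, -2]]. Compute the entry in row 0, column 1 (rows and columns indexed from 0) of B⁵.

Characteristic polynomial: s^2 + s = s(s + 1), so the eigenvalues are -1, 0.
s=0: eigenvector (2, 1).
s=-1: eigenvector (1, 1).
P = [[2, 1], [1, 1]], D = diag(0, -1), P⁻¹ = [[1, -1], [-1, 2]].
B⁵ = P·diag(0, -1)·P⁻¹ = [[1, -2], [1, -2]].
The requested entry is -2.

-2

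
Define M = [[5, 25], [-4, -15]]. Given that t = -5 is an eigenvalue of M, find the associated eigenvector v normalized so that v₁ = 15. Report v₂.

-6

M + 5I = [[10, 25], [-4, -10]].
Solving (M + 5I)v = 0 gives the eigenspace spanned by (15, -6).
With v₁ = 15, v = (15, -6), so v₂ = -6.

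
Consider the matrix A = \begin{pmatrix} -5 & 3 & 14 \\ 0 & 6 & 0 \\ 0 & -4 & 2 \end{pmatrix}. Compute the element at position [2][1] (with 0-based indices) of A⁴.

Characteristic polynomial: r^3 - 3r^2 - 28r + 60 = (r - 6)(r - 2)(r + 5), so the eigenvalues are -5, 2, 6.
r=-5: eigenvector (1, 0, 0).
r=2: eigenvector (2, 0, 1).
r=6: eigenvector (-1, 1, -1).
P = [[1, 2, -1], [0, 0, 1], [0, 1, -1]], D = diag(-5, 2, 6), P⁻¹ = [[1, -1, -2], [0, 1, 1], [0, 1, 0]].
A⁴ = P·diag(625, 16, 1296)·P⁻¹ = [[625, -1889, -1218], [0, 1296, 0], [0, -1280, 16]].
The requested entry is -1280.

-1280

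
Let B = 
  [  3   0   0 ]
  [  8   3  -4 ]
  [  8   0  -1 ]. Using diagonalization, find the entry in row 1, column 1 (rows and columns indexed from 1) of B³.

27

Characteristic polynomial: s^3 - 5s^2 + 3s + 9 = (s - 3)^2(s + 1), so the eigenvalues are -1, 3, 3.
s=3: eigenvector (1, 3, 2).
s=3: eigenvector (0, 1, 0).
s=-1: eigenvector (0, 1, 1).
P = [[1, 0, 0], [3, 1, 1], [2, 0, 1]], D = diag(3, 3, -1), P⁻¹ = [[1, 0, 0], [-1, 1, -1], [-2, 0, 1]].
B³ = P·diag(27, 27, -1)·P⁻¹ = [[27, 0, 0], [56, 27, -28], [56, 0, -1]].
The requested entry is 27.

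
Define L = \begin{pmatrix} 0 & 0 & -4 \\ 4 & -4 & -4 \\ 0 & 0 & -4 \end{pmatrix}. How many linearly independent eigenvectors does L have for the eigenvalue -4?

2

L + 4I = [[4, 0, -4], [4, 0, -4], [0, 0, 0]].
This matrix has rank 1, so its null space has dimension 3 − 1 = 2.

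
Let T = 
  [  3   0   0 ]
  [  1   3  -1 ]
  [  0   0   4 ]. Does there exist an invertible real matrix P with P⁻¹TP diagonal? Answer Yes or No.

No

Characteristic polynomial: p(λ) = λ^3 - 10λ^2 + 33λ - 36 = (λ - 4)(λ - 3)^2.
λ = 3 has algebraic multiplicity 2; rank(T − 3I) = 2, so geometric multiplicity = 1.
Geometric multiplicity < algebraic multiplicity, so T is not diagonalizable.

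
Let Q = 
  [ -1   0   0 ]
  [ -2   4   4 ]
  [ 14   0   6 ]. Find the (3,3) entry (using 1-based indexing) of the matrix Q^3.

Characteristic polynomial: λ^3 - 9λ^2 + 14λ + 24 = (λ - 6)(λ - 4)(λ + 1), so the eigenvalues are -1, 4, 6.
λ=-1: eigenvector (1, 2, -2).
λ=4: eigenvector (0, 1, 0).
λ=6: eigenvector (0, 2, 1).
P = [[1, 0, 0], [2, 1, 2], [-2, 0, 1]], D = diag(-1, 4, 6), P⁻¹ = [[1, 0, 0], [-6, 1, -2], [2, 0, 1]].
Q³ = P·diag(-1, 64, 216)·P⁻¹ = [[-1, 0, 0], [478, 64, 304], [434, 0, 216]].
The requested entry is 216.

216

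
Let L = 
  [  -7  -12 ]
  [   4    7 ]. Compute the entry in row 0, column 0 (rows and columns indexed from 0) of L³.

-7

Characteristic polynomial: r^2 - 1 = (r - 1)(r + 1), so the eigenvalues are -1, 1.
r=-1: eigenvector (-2, 1).
r=1: eigenvector (-3, 2).
P = [[-2, -3], [1, 2]], D = diag(-1, 1), P⁻¹ = [[-2, -3], [1, 2]].
L³ = P·diag(-1, 1)·P⁻¹ = [[-7, -12], [4, 7]].
The requested entry is -7.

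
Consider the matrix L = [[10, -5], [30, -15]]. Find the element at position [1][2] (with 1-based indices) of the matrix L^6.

15625

Characteristic polynomial: μ^2 + 5μ = μ(μ + 5), so the eigenvalues are -5, 0.
μ=0: eigenvector (1, 2).
μ=-5: eigenvector (1, 3).
P = [[1, 1], [2, 3]], D = diag(0, -5), P⁻¹ = [[3, -1], [-2, 1]].
L⁶ = P·diag(0, 15625)·P⁻¹ = [[-31250, 15625], [-93750, 46875]].
The requested entry is 15625.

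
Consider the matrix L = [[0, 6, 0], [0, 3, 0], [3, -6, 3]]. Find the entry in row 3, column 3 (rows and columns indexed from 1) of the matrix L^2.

9

Characteristic polynomial: t^3 - 6t^2 + 9t = t(t - 3)^2, so the eigenvalues are 0, 3, 3.
t=3: eigenvector (2, 1, 0).
t=0: eigenvector (1, 0, -1).
t=3: eigenvector (4, 2, 1).
P = [[2, 1, 4], [1, 0, 2], [0, -1, 1]], D = diag(3, 0, 3), P⁻¹ = [[-2, 5, -2], [1, -2, 0], [1, -2, 1]].
L² = P·diag(9, 0, 9)·P⁻¹ = [[0, 18, 0], [0, 9, 0], [9, -18, 9]].
The requested entry is 9.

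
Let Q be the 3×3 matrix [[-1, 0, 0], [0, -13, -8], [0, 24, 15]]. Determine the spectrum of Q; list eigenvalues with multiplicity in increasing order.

-1, -1, 3

Characteristic polynomial: p(μ) = μ^3 - μ^2 - 5μ - 3 = (μ - 3)(μ + 1)^2.
Roots (with multiplicity): -1, -1, 3.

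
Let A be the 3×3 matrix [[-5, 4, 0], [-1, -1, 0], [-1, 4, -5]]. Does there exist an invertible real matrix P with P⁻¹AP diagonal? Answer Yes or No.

Characteristic polynomial: p(μ) = μ^3 + 11μ^2 + 39μ + 45 = (μ + 3)^2(μ + 5).
μ = -3 has algebraic multiplicity 2; rank(A + 3I) = 2, so geometric multiplicity = 1.
Geometric multiplicity < algebraic multiplicity, so A is not diagonalizable.

No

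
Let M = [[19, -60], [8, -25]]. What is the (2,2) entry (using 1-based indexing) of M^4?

Characteristic polynomial: μ^2 + 6μ + 5 = (μ + 1)(μ + 5), so the eigenvalues are -5, -1.
μ=-1: eigenvector (3, 1).
μ=-5: eigenvector (-5, -2).
P = [[3, -5], [1, -2]], D = diag(-1, -5), P⁻¹ = [[2, -5], [1, -3]].
M⁴ = P·diag(1, 625)·P⁻¹ = [[-3119, 9360], [-1248, 3745]].
The requested entry is 3745.

3745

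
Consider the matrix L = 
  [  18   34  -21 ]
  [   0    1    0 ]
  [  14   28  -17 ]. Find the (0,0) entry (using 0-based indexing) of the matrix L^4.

Characteristic polynomial: r^3 - 2r^2 - 11r + 12 = (r - 4)(r - 1)(r + 3), so the eigenvalues are -3, 1, 4.
r=4: eigenvector (3, 0, 2).
r=1: eigenvector (-2, 1, 0).
r=-3: eigenvector (1, 0, 1).
P = [[3, -2, 1], [0, 1, 0], [2, 0, 1]], D = diag(4, 1, -3), P⁻¹ = [[1, 2, -1], [0, 1, 0], [-2, -4, 3]].
L⁴ = P·diag(256, 1, 81)·P⁻¹ = [[606, 1210, -525], [0, 1, 0], [350, 700, -269]].
The requested entry is 606.

606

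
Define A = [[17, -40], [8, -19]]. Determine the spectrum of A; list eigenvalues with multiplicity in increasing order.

-3, 1

Characteristic polynomial: p(μ) = μ^2 + 2μ - 3 = (μ - 1)(μ + 3).
Roots (with multiplicity): -3, 1.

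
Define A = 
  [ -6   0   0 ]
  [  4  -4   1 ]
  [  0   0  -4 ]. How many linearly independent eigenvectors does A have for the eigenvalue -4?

1

A + 4I = [[-2, 0, 0], [4, 0, 1], [0, 0, 0]].
This matrix has rank 2, so its null space has dimension 3 − 2 = 1.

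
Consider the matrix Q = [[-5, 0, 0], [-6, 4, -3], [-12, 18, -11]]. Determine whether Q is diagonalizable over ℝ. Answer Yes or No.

Characteristic polynomial: p(t) = t^3 + 12t^2 + 45t + 50 = (t + 2)(t + 5)^2.
t = -5 has algebraic multiplicity 2; rank(Q + 5I) = 1, so geometric multiplicity = 2.
Every eigenvalue has geometric = algebraic multiplicity, so Q is diagonalizable.

Yes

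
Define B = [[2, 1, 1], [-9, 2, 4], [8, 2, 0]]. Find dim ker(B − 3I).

1

B − 3I = [[-1, 1, 1], [-9, -1, 4], [8, 2, -3]].
This matrix has rank 2, so its null space has dimension 3 − 2 = 1.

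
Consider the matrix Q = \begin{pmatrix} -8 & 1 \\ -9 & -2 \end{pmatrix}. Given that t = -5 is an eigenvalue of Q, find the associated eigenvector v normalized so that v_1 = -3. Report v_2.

-9

Q + 5I = [[-3, 1], [-9, 3]].
Solving (Q + 5I)v = 0 gives the eigenspace spanned by (-3, -9).
With v_1 = -3, v = (-3, -9), so v_2 = -9.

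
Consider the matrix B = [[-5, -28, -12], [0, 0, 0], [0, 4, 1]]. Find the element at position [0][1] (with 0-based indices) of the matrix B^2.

92

Characteristic polynomial: s^3 + 4s^2 - 5s = s(s - 1)(s + 5), so the eigenvalues are -5, 0, 1.
s=-5: eigenvector (1, 0, 0).
s=0: eigenvector (4, 1, -4).
s=1: eigenvector (-2, 0, 1).
P = [[1, 4, -2], [0, 1, 0], [0, -4, 1]], D = diag(-5, 0, 1), P⁻¹ = [[1, 4, 2], [0, 1, 0], [0, 4, 1]].
B² = P·diag(25, 0, 1)·P⁻¹ = [[25, 92, 48], [0, 0, 0], [0, 4, 1]].
The requested entry is 92.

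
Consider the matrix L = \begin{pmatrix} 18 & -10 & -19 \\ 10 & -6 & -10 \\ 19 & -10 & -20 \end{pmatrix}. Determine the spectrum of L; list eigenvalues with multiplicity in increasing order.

-6, -1, -1

Characteristic polynomial: p(s) = s^3 + 8s^2 + 13s + 6 = (s + 1)^2(s + 6).
Roots (with multiplicity): -6, -1, -1.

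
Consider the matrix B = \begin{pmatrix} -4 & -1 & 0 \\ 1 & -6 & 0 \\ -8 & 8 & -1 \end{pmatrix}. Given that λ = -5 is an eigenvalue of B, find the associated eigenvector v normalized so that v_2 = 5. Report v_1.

5

B + 5I = [[1, -1, 0], [1, -1, 0], [-8, 8, 4]].
Solving (B + 5I)v = 0 gives the eigenspace spanned by (5, 5, 0).
With v_2 = 5, v = (5, 5, 0), so v_1 = 5.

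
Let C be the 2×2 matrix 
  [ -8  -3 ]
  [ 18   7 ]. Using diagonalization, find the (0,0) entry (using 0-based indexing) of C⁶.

190

Characteristic polynomial: t^2 + t - 2 = (t - 1)(t + 2), so the eigenvalues are -2, 1.
t=1: eigenvector (-1, 3).
t=-2: eigenvector (1, -2).
P = [[-1, 1], [3, -2]], D = diag(1, -2), P⁻¹ = [[2, 1], [3, 1]].
C⁶ = P·diag(1, 64)·P⁻¹ = [[190, 63], [-378, -125]].
The requested entry is 190.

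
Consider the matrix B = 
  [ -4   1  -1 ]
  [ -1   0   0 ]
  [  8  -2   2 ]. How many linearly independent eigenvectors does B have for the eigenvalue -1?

1

B + 1I = [[-3, 1, -1], [-1, 1, 0], [8, -2, 3]].
This matrix has rank 2, so its null space has dimension 3 − 2 = 1.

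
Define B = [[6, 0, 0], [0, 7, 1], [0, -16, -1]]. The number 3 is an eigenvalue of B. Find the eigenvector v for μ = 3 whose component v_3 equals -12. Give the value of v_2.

B − 3I = [[3, 0, 0], [0, 4, 1], [0, -16, -4]].
Solving (B − 3I)v = 0 gives the eigenspace spanned by (0, 3, -12).
With v_3 = -12, v = (0, 3, -12), so v_2 = 3.

3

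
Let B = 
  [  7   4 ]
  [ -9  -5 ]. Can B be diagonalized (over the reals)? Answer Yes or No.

No

Characteristic polynomial: p(t) = t^2 - 2t + 1 = (t - 1)^2.
t = 1 has algebraic multiplicity 2; rank(B − 1I) = 1, so geometric multiplicity = 1.
Geometric multiplicity < algebraic multiplicity, so B is not diagonalizable.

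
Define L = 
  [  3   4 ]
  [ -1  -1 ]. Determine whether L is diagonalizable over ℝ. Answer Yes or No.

No

Characteristic polynomial: p(t) = t^2 - 2t + 1 = (t - 1)^2.
t = 1 has algebraic multiplicity 2; rank(L − 1I) = 1, so geometric multiplicity = 1.
Geometric multiplicity < algebraic multiplicity, so L is not diagonalizable.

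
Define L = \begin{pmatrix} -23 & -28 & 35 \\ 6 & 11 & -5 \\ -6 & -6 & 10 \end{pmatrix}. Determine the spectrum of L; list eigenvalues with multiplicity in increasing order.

-5, -2, 5

Characteristic polynomial: p(s) = s^3 + 2s^2 - 25s - 50 = (s - 5)(s + 2)(s + 5).
Roots (with multiplicity): -5, -2, 5.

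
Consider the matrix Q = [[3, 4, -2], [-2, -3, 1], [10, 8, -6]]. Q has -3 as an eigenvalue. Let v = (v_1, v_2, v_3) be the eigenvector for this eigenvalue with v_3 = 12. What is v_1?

6

Q + 3I = [[6, 4, -2], [-2, 0, 1], [10, 8, -3]].
Solving (Q + 3I)v = 0 gives the eigenspace spanned by (6, -3, 12).
With v_3 = 12, v = (6, -3, 12), so v_1 = 6.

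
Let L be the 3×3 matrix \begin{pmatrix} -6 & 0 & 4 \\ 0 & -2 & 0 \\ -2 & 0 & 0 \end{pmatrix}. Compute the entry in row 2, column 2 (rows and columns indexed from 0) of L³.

48

Characteristic polynomial: r^3 + 8r^2 + 20r + 16 = (r + 2)^2(r + 4), so the eigenvalues are -4, -2, -2.
r=-4: eigenvector (2, 0, 1).
r=-2: eigenvector (0, 1, 0).
r=-2: eigenvector (-1, 0, -1).
P = [[2, 0, -1], [0, 1, 0], [1, 0, -1]], D = diag(-4, -2, -2), P⁻¹ = [[1, 0, -1], [0, 1, 0], [1, 0, -2]].
L³ = P·diag(-64, -8, -8)·P⁻¹ = [[-120, 0, 112], [0, -8, 0], [-56, 0, 48]].
The requested entry is 48.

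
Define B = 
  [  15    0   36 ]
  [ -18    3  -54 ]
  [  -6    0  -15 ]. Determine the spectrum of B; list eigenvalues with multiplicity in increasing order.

Characteristic polynomial: p(s) = s^3 - 3s^2 - 9s + 27 = (s - 3)^2(s + 3).
Roots (with multiplicity): -3, 3, 3.

-3, 3, 3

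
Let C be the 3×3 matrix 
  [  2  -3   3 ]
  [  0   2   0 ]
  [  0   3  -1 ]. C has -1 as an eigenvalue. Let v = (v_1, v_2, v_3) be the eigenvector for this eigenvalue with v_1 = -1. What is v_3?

1

C + 1I = [[3, -3, 3], [0, 3, 0], [0, 3, 0]].
Solving (C + 1I)v = 0 gives the eigenspace spanned by (-1, 0, 1).
With v_1 = -1, v = (-1, 0, 1), so v_3 = 1.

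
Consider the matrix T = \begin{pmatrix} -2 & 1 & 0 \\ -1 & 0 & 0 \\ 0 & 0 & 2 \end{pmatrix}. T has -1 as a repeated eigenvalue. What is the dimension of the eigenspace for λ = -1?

T + 1I = [[-1, 1, 0], [-1, 1, 0], [0, 0, 3]].
This matrix has rank 2, so its null space has dimension 3 − 2 = 1.

1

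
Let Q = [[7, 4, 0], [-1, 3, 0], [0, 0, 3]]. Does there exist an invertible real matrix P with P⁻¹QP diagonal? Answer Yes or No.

No

Characteristic polynomial: p(r) = r^3 - 13r^2 + 55r - 75 = (r - 5)^2(r - 3).
r = 5 has algebraic multiplicity 2; rank(Q − 5I) = 2, so geometric multiplicity = 1.
Geometric multiplicity < algebraic multiplicity, so Q is not diagonalizable.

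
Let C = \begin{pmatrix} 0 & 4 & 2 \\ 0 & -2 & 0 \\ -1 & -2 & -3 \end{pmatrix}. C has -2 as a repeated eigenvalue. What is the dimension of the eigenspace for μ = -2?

2

C + 2I = [[2, 4, 2], [0, 0, 0], [-1, -2, -1]].
This matrix has rank 1, so its null space has dimension 3 − 1 = 2.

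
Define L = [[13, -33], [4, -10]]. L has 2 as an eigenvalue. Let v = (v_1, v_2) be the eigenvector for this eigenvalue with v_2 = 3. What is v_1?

L − 2I = [[11, -33], [4, -12]].
Solving (L − 2I)v = 0 gives the eigenspace spanned by (9, 3).
With v_2 = 3, v = (9, 3), so v_1 = 9.

9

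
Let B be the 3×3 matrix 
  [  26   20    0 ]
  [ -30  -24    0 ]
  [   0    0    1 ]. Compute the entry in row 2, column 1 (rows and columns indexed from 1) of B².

-60

Characteristic polynomial: λ^3 - 3λ^2 - 22λ + 24 = (λ - 6)(λ - 1)(λ + 4), so the eigenvalues are -4, 1, 6.
λ=-4: eigenvector (-2, 3, 0).
λ=6: eigenvector (-1, 1, 0).
λ=1: eigenvector (0, 0, 1).
P = [[-2, -1, 0], [3, 1, 0], [0, 0, 1]], D = diag(-4, 6, 1), P⁻¹ = [[1, 1, 0], [-3, -2, 0], [0, 0, 1]].
B² = P·diag(16, 36, 1)·P⁻¹ = [[76, 40, 0], [-60, -24, 0], [0, 0, 1]].
The requested entry is -60.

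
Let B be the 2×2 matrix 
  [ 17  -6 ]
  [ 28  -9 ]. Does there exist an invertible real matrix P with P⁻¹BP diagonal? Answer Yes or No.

Yes

Characteristic polynomial: p(s) = s^2 - 8s + 15 = (s - 5)(s - 3).
All 2 eigenvalues are distinct, so B is diagonalizable.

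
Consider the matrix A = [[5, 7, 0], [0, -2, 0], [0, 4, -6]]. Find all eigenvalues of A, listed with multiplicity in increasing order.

-6, -2, 5

Characteristic polynomial: p(λ) = λ^3 + 3λ^2 - 28λ - 60 = (λ - 5)(λ + 2)(λ + 6).
Roots (with multiplicity): -6, -2, 5.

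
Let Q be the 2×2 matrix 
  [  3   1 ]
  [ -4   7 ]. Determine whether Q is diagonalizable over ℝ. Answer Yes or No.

No

Characteristic polynomial: p(t) = t^2 - 10t + 25 = (t - 5)^2.
t = 5 has algebraic multiplicity 2; rank(Q − 5I) = 1, so geometric multiplicity = 1.
Geometric multiplicity < algebraic multiplicity, so Q is not diagonalizable.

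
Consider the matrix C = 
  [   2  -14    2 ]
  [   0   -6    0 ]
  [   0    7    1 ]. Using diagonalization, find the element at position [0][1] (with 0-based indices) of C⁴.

Characteristic polynomial: r^3 + 3r^2 - 16r + 12 = (r - 2)(r - 1)(r + 6), so the eigenvalues are -6, 1, 2.
r=2: eigenvector (1, 0, 0).
r=-6: eigenvector (2, 1, -1).
r=1: eigenvector (-2, 0, 1).
P = [[1, 2, -2], [0, 1, 0], [0, -1, 1]], D = diag(2, -6, 1), P⁻¹ = [[1, 0, 2], [0, 1, 0], [0, 1, 1]].
C⁴ = P·diag(16, 1296, 1)·P⁻¹ = [[16, 2590, 30], [0, 1296, 0], [0, -1295, 1]].
The requested entry is 2590.

2590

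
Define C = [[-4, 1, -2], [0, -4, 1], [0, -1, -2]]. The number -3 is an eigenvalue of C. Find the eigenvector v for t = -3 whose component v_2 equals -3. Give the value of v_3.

C + 3I = [[-1, 1, -2], [0, -1, 1], [0, -1, 1]].
Solving (C + 3I)v = 0 gives the eigenspace spanned by (3, -3, -3).
With v_2 = -3, v = (3, -3, -3), so v_3 = -3.

-3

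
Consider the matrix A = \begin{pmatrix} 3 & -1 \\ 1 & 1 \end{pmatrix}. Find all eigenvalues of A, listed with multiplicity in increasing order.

2, 2

Characteristic polynomial: p(r) = r^2 - 4r + 4 = (r - 2)^2.
Roots (with multiplicity): 2, 2.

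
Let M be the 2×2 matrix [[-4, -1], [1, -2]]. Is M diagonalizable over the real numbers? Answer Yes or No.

No

Characteristic polynomial: p(t) = t^2 + 6t + 9 = (t + 3)^2.
t = -3 has algebraic multiplicity 2; rank(M + 3I) = 1, so geometric multiplicity = 1.
Geometric multiplicity < algebraic multiplicity, so M is not diagonalizable.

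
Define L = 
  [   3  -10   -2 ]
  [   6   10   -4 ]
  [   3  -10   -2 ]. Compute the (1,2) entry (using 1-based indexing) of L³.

Characteristic polynomial: t^3 - 11t^2 + 30t = t(t - 6)(t - 5), so the eigenvalues are 0, 5, 6.
t=5: eigenvector (5, -2, 5).
t=6: eigenvector (-2, 1, -2).
t=0: eigenvector (2, 0, 3).
P = [[5, -2, 2], [-2, 1, 0], [5, -2, 3]], D = diag(5, 6, 0), P⁻¹ = [[3, 2, -2], [6, 5, -4], [-1, 0, 1]].
L³ = P·diag(125, 216, 0)·P⁻¹ = [[-717, -910, 478], [546, 580, -364], [-717, -910, 478]].
The requested entry is -910.

-910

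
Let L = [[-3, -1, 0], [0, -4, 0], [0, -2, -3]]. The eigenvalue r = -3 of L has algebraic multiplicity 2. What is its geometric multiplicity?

2

L + 3I = [[0, -1, 0], [0, -1, 0], [0, -2, 0]].
This matrix has rank 1, so its null space has dimension 3 − 1 = 2.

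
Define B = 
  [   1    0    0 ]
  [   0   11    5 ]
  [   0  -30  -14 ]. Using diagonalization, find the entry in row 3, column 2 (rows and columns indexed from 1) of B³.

Characteristic polynomial: s^3 + 2s^2 - 7s + 4 = (s - 1)^2(s + 4), so the eigenvalues are -4, 1, 1.
s=1: eigenvector (1, 0, 0).
s=1: eigenvector (0, 1, -2).
s=-4: eigenvector (0, -1, 3).
P = [[1, 0, 0], [0, 1, -1], [0, -2, 3]], D = diag(1, 1, -4), P⁻¹ = [[1, 0, 0], [0, 3, 1], [0, 2, 1]].
B³ = P·diag(1, 1, -64)·P⁻¹ = [[1, 0, 0], [0, 131, 65], [0, -390, -194]].
The requested entry is -390.

-390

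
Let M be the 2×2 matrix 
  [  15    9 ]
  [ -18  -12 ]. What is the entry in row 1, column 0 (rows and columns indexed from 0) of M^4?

-2430

Characteristic polynomial: μ^2 - 3μ - 18 = (μ - 6)(μ + 3), so the eigenvalues are -3, 6.
μ=-3: eigenvector (-1, 2).
μ=6: eigenvector (1, -1).
P = [[-1, 1], [2, -1]], D = diag(-3, 6), P⁻¹ = [[1, 1], [2, 1]].
M⁴ = P·diag(81, 1296)·P⁻¹ = [[2511, 1215], [-2430, -1134]].
The requested entry is -2430.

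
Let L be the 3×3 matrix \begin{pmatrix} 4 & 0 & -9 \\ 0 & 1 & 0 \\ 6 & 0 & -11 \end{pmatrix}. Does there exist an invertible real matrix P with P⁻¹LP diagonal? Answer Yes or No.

Yes

Characteristic polynomial: p(λ) = λ^3 + 6λ^2 + 3λ - 10 = (λ - 1)(λ + 2)(λ + 5).
All 3 eigenvalues are distinct, so L is diagonalizable.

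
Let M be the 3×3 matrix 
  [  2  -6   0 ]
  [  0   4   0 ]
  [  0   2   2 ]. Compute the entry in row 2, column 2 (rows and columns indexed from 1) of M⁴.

Characteristic polynomial: s^3 - 8s^2 + 20s - 16 = (s - 4)(s - 2)^2, so the eigenvalues are 2, 2, 4.
s=2: eigenvector (1, 0, 0).
s=4: eigenvector (-3, 1, 1).
s=2: eigenvector (-2, 0, 1).
P = [[1, -3, -2], [0, 1, 0], [0, 1, 1]], D = diag(2, 4, 2), P⁻¹ = [[1, 1, 2], [0, 1, 0], [0, -1, 1]].
M⁴ = P·diag(16, 256, 16)·P⁻¹ = [[16, -720, 0], [0, 256, 0], [0, 240, 16]].
The requested entry is 256.

256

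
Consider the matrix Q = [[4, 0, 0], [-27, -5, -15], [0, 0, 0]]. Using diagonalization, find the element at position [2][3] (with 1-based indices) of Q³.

Characteristic polynomial: λ^3 + λ^2 - 20λ = λ(λ - 4)(λ + 5), so the eigenvalues are -5, 0, 4.
λ=4: eigenvector (1, -3, 0).
λ=-5: eigenvector (0, 1, 0).
λ=0: eigenvector (0, -3, 1).
P = [[1, 0, 0], [-3, 1, -3], [0, 0, 1]], D = diag(4, -5, 0), P⁻¹ = [[1, 0, 0], [3, 1, 3], [0, 0, 1]].
Q³ = P·diag(64, -125, 0)·P⁻¹ = [[64, 0, 0], [-567, -125, -375], [0, 0, 0]].
The requested entry is -375.

-375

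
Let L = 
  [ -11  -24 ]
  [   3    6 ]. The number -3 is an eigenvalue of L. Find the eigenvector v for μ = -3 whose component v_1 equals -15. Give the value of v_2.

5

L + 3I = [[-8, -24], [3, 9]].
Solving (L + 3I)v = 0 gives the eigenspace spanned by (-15, 5).
With v_1 = -15, v = (-15, 5), so v_2 = 5.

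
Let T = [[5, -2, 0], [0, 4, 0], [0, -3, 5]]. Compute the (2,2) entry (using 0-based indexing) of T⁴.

625

Characteristic polynomial: λ^3 - 14λ^2 + 65λ - 100 = (λ - 5)^2(λ - 4), so the eigenvalues are 4, 5, 5.
λ=5: eigenvector (1, 0, 2).
λ=4: eigenvector (2, 1, 3).
λ=5: eigenvector (0, 0, 1).
P = [[1, 2, 0], [0, 1, 0], [2, 3, 1]], D = diag(5, 4, 5), P⁻¹ = [[1, -2, 0], [0, 1, 0], [-2, 1, 1]].
T⁴ = P·diag(625, 256, 625)·P⁻¹ = [[625, -738, 0], [0, 256, 0], [0, -1107, 625]].
The requested entry is 625.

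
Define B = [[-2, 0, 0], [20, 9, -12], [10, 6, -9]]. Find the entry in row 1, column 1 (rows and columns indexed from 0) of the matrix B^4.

81

Characteristic polynomial: λ^3 + 2λ^2 - 9λ - 18 = (λ - 3)(λ + 2)(λ + 3), so the eigenvalues are -3, -2, 3.
λ=-2: eigenvector (1, -4, -2).
λ=-3: eigenvector (0, -1, -1).
λ=3: eigenvector (0, 2, 1).
P = [[1, 0, 0], [-4, -1, 2], [-2, -1, 1]], D = diag(-2, -3, 3), P⁻¹ = [[1, 0, 0], [0, 1, -2], [2, 1, -1]].
B⁴ = P·diag(16, 81, 81)·P⁻¹ = [[16, 0, 0], [260, 81, 0], [130, 0, 81]].
The requested entry is 81.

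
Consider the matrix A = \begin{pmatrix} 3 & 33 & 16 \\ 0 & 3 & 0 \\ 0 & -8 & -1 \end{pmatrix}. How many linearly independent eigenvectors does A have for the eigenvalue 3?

1

A − 3I = [[0, 33, 16], [0, 0, 0], [0, -8, -4]].
This matrix has rank 2, so its null space has dimension 3 − 2 = 1.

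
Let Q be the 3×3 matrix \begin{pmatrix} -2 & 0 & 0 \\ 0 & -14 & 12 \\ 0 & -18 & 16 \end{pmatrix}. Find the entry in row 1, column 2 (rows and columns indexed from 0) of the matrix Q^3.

144

Characteristic polynomial: t^3 - 12t - 16 = (t - 4)(t + 2)^2, so the eigenvalues are -2, -2, 4.
t=-2: eigenvector (1, 0, 0).
t=-2: eigenvector (0, 1, 1).
t=4: eigenvector (0, 2, 3).
P = [[1, 0, 0], [0, 1, 2], [0, 1, 3]], D = diag(-2, -2, 4), P⁻¹ = [[1, 0, 0], [0, 3, -2], [0, -1, 1]].
Q³ = P·diag(-8, -8, 64)·P⁻¹ = [[-8, 0, 0], [0, -152, 144], [0, -216, 208]].
The requested entry is 144.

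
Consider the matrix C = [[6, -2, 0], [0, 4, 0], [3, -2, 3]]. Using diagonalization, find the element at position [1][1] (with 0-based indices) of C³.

64

Characteristic polynomial: λ^3 - 13λ^2 + 54λ - 72 = (λ - 6)(λ - 4)(λ - 3), so the eigenvalues are 3, 4, 6.
λ=4: eigenvector (1, 1, 1).
λ=6: eigenvector (1, 0, 1).
λ=3: eigenvector (0, 0, 1).
P = [[1, 1, 0], [1, 0, 0], [1, 1, 1]], D = diag(4, 6, 3), P⁻¹ = [[0, 1, 0], [1, -1, 0], [-1, 0, 1]].
C³ = P·diag(64, 216, 27)·P⁻¹ = [[216, -152, 0], [0, 64, 0], [189, -152, 27]].
The requested entry is 64.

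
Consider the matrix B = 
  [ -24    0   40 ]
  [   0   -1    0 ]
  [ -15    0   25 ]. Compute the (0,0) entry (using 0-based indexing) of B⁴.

-24

Characteristic polynomial: λ^3 - λ = λ(λ - 1)(λ + 1), so the eigenvalues are -1, 0, 1.
λ=-1: eigenvector (0, 1, 0).
λ=1: eigenvector (-8, 0, -5).
λ=0: eigenvector (5, 0, 3).
P = [[0, -8, 5], [1, 0, 0], [0, -5, 3]], D = diag(-1, 1, 0), P⁻¹ = [[0, 1, 0], [3, 0, -5], [5, 0, -8]].
B⁴ = P·diag(1, 1, 0)·P⁻¹ = [[-24, 0, 40], [0, 1, 0], [-15, 0, 25]].
The requested entry is -24.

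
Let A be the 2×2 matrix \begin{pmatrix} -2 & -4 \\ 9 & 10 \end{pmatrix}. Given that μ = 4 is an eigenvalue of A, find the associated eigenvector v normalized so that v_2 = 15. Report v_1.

A − 4I = [[-6, -4], [9, 6]].
Solving (A − 4I)v = 0 gives the eigenspace spanned by (-10, 15).
With v_2 = 15, v = (-10, 15), so v_1 = -10.

-10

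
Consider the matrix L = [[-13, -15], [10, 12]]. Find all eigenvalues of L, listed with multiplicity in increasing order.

Characteristic polynomial: p(μ) = μ^2 + μ - 6 = (μ - 2)(μ + 3).
Roots (with multiplicity): -3, 2.

-3, 2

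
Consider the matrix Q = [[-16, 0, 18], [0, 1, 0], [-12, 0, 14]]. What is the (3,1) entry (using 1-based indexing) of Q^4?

Characteristic polynomial: λ^3 + λ^2 - 10λ + 8 = (λ - 2)(λ - 1)(λ + 4), so the eigenvalues are -4, 1, 2.
λ=-4: eigenvector (3, 0, 2).
λ=2: eigenvector (1, 0, 1).
λ=1: eigenvector (0, 1, 0).
P = [[3, 1, 0], [0, 0, 1], [2, 1, 0]], D = diag(-4, 2, 1), P⁻¹ = [[1, 0, -1], [-2, 0, 3], [0, 1, 0]].
Q⁴ = P·diag(256, 16, 1)·P⁻¹ = [[736, 0, -720], [0, 1, 0], [480, 0, -464]].
The requested entry is 480.

480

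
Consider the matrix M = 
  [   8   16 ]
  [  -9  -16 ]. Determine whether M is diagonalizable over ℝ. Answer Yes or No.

No

Characteristic polynomial: p(λ) = λ^2 + 8λ + 16 = (λ + 4)^2.
λ = -4 has algebraic multiplicity 2; rank(M + 4I) = 1, so geometric multiplicity = 1.
Geometric multiplicity < algebraic multiplicity, so M is not diagonalizable.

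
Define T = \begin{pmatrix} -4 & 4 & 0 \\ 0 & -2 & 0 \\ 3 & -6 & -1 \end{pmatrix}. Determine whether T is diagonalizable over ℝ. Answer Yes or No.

Yes

Characteristic polynomial: p(μ) = μ^3 + 7μ^2 + 14μ + 8 = (μ + 1)(μ + 2)(μ + 4).
All 3 eigenvalues are distinct, so T is diagonalizable.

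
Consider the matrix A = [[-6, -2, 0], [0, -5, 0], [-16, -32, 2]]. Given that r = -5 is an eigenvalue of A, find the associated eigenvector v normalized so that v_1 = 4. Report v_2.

A + 5I = [[-1, -2, 0], [0, 0, 0], [-16, -32, 7]].
Solving (A + 5I)v = 0 gives the eigenspace spanned by (4, -2, 0).
With v_1 = 4, v = (4, -2, 0), so v_2 = -2.

-2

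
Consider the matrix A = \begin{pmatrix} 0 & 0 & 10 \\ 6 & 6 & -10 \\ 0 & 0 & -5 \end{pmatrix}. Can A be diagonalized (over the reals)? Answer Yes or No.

Yes

Characteristic polynomial: p(s) = s^3 - s^2 - 30s = s(s - 6)(s + 5).
All 3 eigenvalues are distinct, so A is diagonalizable.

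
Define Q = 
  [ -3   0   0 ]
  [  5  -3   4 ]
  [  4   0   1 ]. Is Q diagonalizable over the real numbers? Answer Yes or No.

Characteristic polynomial: p(μ) = μ^3 + 5μ^2 + 3μ - 9 = (μ - 1)(μ + 3)^2.
μ = -3 has algebraic multiplicity 2; rank(Q + 3I) = 2, so geometric multiplicity = 1.
Geometric multiplicity < algebraic multiplicity, so Q is not diagonalizable.

No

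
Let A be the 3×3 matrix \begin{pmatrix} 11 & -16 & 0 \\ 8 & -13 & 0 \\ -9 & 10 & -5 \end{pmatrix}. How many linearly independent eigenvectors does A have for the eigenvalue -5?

1

A + 5I = [[16, -16, 0], [8, -8, 0], [-9, 10, 0]].
This matrix has rank 2, so its null space has dimension 3 − 2 = 1.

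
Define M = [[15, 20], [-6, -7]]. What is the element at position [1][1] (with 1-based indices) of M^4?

3345

Characteristic polynomial: μ^2 - 8μ + 15 = (μ - 5)(μ - 3), so the eigenvalues are 3, 5.
μ=5: eigenvector (-2, 1).
μ=3: eigenvector (-5, 3).
P = [[-2, -5], [1, 3]], D = diag(5, 3), P⁻¹ = [[-3, -5], [1, 2]].
M⁴ = P·diag(625, 81)·P⁻¹ = [[3345, 5440], [-1632, -2639]].
The requested entry is 3345.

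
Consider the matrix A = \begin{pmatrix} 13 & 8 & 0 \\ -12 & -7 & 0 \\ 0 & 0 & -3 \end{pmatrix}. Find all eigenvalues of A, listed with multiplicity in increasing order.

-3, 1, 5

Characteristic polynomial: p(μ) = μ^3 - 3μ^2 - 13μ + 15 = (μ - 5)(μ - 1)(μ + 3).
Roots (with multiplicity): -3, 1, 5.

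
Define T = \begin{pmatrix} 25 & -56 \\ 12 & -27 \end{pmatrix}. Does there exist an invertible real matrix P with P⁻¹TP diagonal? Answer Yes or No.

Yes

Characteristic polynomial: p(λ) = λ^2 + 2λ - 3 = (λ - 1)(λ + 3).
All 2 eigenvalues are distinct, so T is diagonalizable.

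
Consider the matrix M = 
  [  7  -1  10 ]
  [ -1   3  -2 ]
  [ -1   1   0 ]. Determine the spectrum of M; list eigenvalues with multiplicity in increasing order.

2, 4, 4

Characteristic polynomial: p(r) = r^3 - 10r^2 + 32r - 32 = (r - 4)^2(r - 2).
Roots (with multiplicity): 2, 4, 4.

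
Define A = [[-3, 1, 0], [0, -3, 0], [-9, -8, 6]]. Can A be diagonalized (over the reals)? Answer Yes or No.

Characteristic polynomial: p(s) = s^3 - 27s - 54 = (s - 6)(s + 3)^2.
s = -3 has algebraic multiplicity 2; rank(A + 3I) = 2, so geometric multiplicity = 1.
Geometric multiplicity < algebraic multiplicity, so A is not diagonalizable.

No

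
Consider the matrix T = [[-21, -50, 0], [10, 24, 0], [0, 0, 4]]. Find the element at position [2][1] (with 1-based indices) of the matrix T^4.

Characteristic polynomial: μ^3 - 7μ^2 + 8μ + 16 = (μ - 4)^2(μ + 1), so the eigenvalues are -1, 4, 4.
μ=-1: eigenvector (5, -2, 0).
μ=4: eigenvector (-2, 1, 0).
μ=4: eigenvector (0, 0, 1).
P = [[5, -2, 0], [-2, 1, 0], [0, 0, 1]], D = diag(-1, 4, 4), P⁻¹ = [[1, 2, 0], [2, 5, 0], [0, 0, 1]].
T⁴ = P·diag(1, 256, 256)·P⁻¹ = [[-1019, -2550, 0], [510, 1276, 0], [0, 0, 256]].
The requested entry is 510.

510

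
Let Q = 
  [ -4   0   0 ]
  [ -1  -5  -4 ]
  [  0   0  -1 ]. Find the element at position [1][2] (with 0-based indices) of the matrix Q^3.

Characteristic polynomial: μ^3 + 10μ^2 + 29μ + 20 = (μ + 1)(μ + 4)(μ + 5), so the eigenvalues are -5, -4, -1.
μ=-4: eigenvector (1, -1, 0).
μ=-5: eigenvector (0, 1, 0).
μ=-1: eigenvector (0, -1, 1).
P = [[1, 0, 0], [-1, 1, -1], [0, 0, 1]], D = diag(-4, -5, -1), P⁻¹ = [[1, 0, 0], [1, 1, 1], [0, 0, 1]].
Q³ = P·diag(-64, -125, -1)·P⁻¹ = [[-64, 0, 0], [-61, -125, -124], [0, 0, -1]].
The requested entry is -124.

-124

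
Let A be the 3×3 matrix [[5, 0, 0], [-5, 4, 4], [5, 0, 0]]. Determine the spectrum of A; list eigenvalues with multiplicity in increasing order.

0, 4, 5

Characteristic polynomial: p(μ) = μ^3 - 9μ^2 + 20μ = μ(μ - 5)(μ - 4).
Roots (with multiplicity): 0, 4, 5.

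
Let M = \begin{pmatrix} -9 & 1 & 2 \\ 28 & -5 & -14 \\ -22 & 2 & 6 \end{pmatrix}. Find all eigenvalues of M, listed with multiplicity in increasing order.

-5, -5, 2

Characteristic polynomial: p(λ) = λ^3 + 8λ^2 + 5λ - 50 = (λ - 2)(λ + 5)^2.
Roots (with multiplicity): -5, -5, 2.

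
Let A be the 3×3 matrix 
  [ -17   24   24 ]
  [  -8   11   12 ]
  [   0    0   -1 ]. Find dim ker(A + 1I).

A + 1I = [[-16, 24, 24], [-8, 12, 12], [0, 0, 0]].
This matrix has rank 1, so its null space has dimension 3 − 1 = 2.

2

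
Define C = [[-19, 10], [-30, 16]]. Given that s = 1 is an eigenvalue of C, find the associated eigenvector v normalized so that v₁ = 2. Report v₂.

C − 1I = [[-20, 10], [-30, 15]].
Solving (C − 1I)v = 0 gives the eigenspace spanned by (2, 4).
With v₁ = 2, v = (2, 4), so v₂ = 4.

4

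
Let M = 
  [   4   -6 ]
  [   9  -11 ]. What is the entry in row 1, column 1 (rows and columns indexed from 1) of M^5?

Characteristic polynomial: t^2 + 7t + 10 = (t + 2)(t + 5), so the eigenvalues are -5, -2.
t=-2: eigenvector (1, 1).
t=-5: eigenvector (2, 3).
P = [[1, 2], [1, 3]], D = diag(-2, -5), P⁻¹ = [[3, -2], [-1, 1]].
M⁵ = P·diag(-32, -3125)·P⁻¹ = [[6154, -6186], [9279, -9311]].
The requested entry is 6154.

6154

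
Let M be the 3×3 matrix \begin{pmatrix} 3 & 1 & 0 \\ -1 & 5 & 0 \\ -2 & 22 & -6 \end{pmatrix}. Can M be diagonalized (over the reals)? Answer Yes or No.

No

Characteristic polynomial: p(r) = r^3 - 2r^2 - 32r + 96 = (r - 4)^2(r + 6).
r = 4 has algebraic multiplicity 2; rank(M − 4I) = 2, so geometric multiplicity = 1.
Geometric multiplicity < algebraic multiplicity, so M is not diagonalizable.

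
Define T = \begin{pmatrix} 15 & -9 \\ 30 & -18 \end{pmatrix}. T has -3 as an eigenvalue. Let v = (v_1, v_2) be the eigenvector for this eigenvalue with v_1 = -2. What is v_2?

-4

T + 3I = [[18, -9], [30, -15]].
Solving (T + 3I)v = 0 gives the eigenspace spanned by (-2, -4).
With v_1 = -2, v = (-2, -4), so v_2 = -4.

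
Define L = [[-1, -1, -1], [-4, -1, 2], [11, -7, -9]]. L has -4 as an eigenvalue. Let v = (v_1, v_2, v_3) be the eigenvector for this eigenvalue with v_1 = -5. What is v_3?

L + 4I = [[3, -1, -1], [-4, 3, 2], [11, -7, -5]].
Solving (L + 4I)v = 0 gives the eigenspace spanned by (-5, 10, -25).
With v_1 = -5, v = (-5, 10, -25), so v_3 = -25.

-25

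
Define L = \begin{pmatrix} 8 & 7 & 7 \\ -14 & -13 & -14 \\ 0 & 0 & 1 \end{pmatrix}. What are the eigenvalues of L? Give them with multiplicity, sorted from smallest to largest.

Characteristic polynomial: p(r) = r^3 + 4r^2 - 11r + 6 = (r - 1)^2(r + 6).
Roots (with multiplicity): -6, 1, 1.

-6, 1, 1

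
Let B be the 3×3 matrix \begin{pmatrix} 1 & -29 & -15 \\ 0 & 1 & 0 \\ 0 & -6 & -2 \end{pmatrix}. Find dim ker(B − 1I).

B − 1I = [[0, -29, -15], [0, 0, 0], [0, -6, -3]].
This matrix has rank 2, so its null space has dimension 3 − 2 = 1.

1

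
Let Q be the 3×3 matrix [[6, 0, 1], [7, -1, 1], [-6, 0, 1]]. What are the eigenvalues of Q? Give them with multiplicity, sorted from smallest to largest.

Characteristic polynomial: p(s) = s^3 - 6s^2 + 5s + 12 = (s - 4)(s - 3)(s + 1).
Roots (with multiplicity): -1, 3, 4.

-1, 3, 4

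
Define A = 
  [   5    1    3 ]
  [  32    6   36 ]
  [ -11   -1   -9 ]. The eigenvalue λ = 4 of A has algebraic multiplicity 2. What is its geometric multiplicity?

A − 4I = [[1, 1, 3], [32, 2, 36], [-11, -1, -13]].
This matrix has rank 2, so its null space has dimension 3 − 2 = 1.

1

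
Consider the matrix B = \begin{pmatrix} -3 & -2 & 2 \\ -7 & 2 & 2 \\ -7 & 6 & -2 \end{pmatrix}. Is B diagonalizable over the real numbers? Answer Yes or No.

Characteristic polynomial: p(r) = r^3 + 3r^2 - 16r - 48 = (r - 4)(r + 3)(r + 4).
All 3 eigenvalues are distinct, so B is diagonalizable.

Yes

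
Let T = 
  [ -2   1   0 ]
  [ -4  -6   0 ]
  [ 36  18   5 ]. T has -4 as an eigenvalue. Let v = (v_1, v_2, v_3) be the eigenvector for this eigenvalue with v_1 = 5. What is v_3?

T + 4I = [[2, 1, 0], [-4, -2, 0], [36, 18, 9]].
Solving (T + 4I)v = 0 gives the eigenspace spanned by (5, -10, 0).
With v_1 = 5, v = (5, -10, 0), so v_3 = 0.

0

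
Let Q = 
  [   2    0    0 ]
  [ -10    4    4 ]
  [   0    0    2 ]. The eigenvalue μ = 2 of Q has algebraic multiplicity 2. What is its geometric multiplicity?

Q − 2I = [[0, 0, 0], [-10, 2, 4], [0, 0, 0]].
This matrix has rank 1, so its null space has dimension 3 − 1 = 2.

2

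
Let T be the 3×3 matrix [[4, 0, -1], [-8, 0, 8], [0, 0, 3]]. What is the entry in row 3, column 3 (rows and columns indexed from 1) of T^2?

9

Characteristic polynomial: μ^3 - 7μ^2 + 12μ = μ(μ - 4)(μ - 3), so the eigenvalues are 0, 3, 4.
μ=4: eigenvector (1, -2, 0).
μ=0: eigenvector (0, 1, 0).
μ=3: eigenvector (1, 0, 1).
P = [[1, 0, 1], [-2, 1, 0], [0, 0, 1]], D = diag(4, 0, 3), P⁻¹ = [[1, 0, -1], [2, 1, -2], [0, 0, 1]].
T² = P·diag(16, 0, 9)·P⁻¹ = [[16, 0, -7], [-32, 0, 32], [0, 0, 9]].
The requested entry is 9.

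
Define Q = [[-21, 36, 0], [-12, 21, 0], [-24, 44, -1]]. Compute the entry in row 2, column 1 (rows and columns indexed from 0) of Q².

Characteristic polynomial: s^3 + s^2 - 9s - 9 = (s - 3)(s + 1)(s + 3), so the eigenvalues are -3, -1, 3.
s=-3: eigenvector (2, 1, 2).
s=3: eigenvector (3, 2, 4).
s=-1: eigenvector (0, 0, 1).
P = [[2, 3, 0], [1, 2, 0], [2, 4, 1]], D = diag(-3, 3, -1), P⁻¹ = [[2, -3, 0], [-1, 2, 0], [0, -2, 1]].
Q² = P·diag(9, 9, 1)·P⁻¹ = [[9, 0, 0], [0, 9, 0], [0, 16, 1]].
The requested entry is 16.

16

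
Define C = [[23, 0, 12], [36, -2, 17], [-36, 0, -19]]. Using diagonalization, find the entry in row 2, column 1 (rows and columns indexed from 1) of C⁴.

3744

Characteristic polynomial: λ^3 - 2λ^2 - 13λ - 10 = (λ - 5)(λ + 1)(λ + 2), so the eigenvalues are -2, -1, 5.
λ=-1: eigenvector (1, 2, -2).
λ=-2: eigenvector (0, 1, 0).
λ=5: eigenvector (2, 3, -3).
P = [[1, 0, 2], [2, 1, 3], [-2, 0, -3]], D = diag(-1, -2, 5), P⁻¹ = [[-3, 0, -2], [0, 1, 1], [2, 0, 1]].
C⁴ = P·diag(1, 16, 625)·P⁻¹ = [[2497, 0, 1248], [3744, 16, 1887], [-3744, 0, -1871]].
The requested entry is 3744.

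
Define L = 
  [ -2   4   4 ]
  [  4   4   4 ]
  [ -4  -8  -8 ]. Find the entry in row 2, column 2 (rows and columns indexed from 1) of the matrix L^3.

-32

Characteristic polynomial: t^3 + 6t^2 + 8t = t(t + 2)(t + 4), so the eigenvalues are -4, -2, 0.
t=-2: eigenvector (1, -2, 2).
t=-4: eigenvector (-2, 1, 0).
t=0: eigenvector (0, -1, 1).
P = [[1, -2, 0], [-2, 1, -1], [2, 0, 1]], D = diag(-2, -4, 0), P⁻¹ = [[1, 2, 2], [0, 1, 1], [-2, -4, -3]].
L³ = P·diag(-8, -64, 0)·P⁻¹ = [[-8, 112, 112], [16, -32, -32], [-16, -32, -32]].
The requested entry is -32.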